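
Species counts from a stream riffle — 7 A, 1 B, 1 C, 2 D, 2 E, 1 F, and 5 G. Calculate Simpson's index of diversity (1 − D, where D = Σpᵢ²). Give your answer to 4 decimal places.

0.7645

Total N = 7+1+1+2+2+1+5 = 19, so the proportions are 0.368421, 0.052632, 0.052632, 0.105263, 0.105263, 0.052632, 0.263158 (working shown to 6 dp, full precision carried).
D = 0.368421² + 0.052632² + 0.052632² + 0.105263² + 0.105263² + 0.052632² + 0.263158² = 0.135734 + 0.002770 + 0.002770 + 0.011080 + 0.011080 + 0.002770 + 0.069252 = 0.235457.
So 1 − D = 0.764543, i.e. 0.7645 to 4 decimal places.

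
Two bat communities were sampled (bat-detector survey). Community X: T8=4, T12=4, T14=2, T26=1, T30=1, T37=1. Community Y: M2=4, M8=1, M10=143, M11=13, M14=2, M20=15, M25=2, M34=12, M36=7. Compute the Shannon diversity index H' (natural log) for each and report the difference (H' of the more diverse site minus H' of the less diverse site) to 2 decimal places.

0.51

Community X: N=13, proportions 0.3077, 0.3077, 0.1538, 0.0769, 0.0769, 0.0769, giving H' = 1.6052 (working shown to 4 dp, full precision carried).
Community Y: N=199, proportions 0.0201, 0.005, 0.7186, 0.0653, 0.0101, 0.0754, 0.0101, 0.0603, 0.0352, giving H' = 1.0953.
Difference = |1.6052 − 1.0953| = 0.5099, i.e. 0.51 to 2 decimal places.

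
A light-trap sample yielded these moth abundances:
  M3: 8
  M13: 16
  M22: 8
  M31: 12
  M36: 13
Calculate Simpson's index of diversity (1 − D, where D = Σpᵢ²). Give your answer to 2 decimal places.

0.79

Total N = 8+16+8+12+13 = 57, so the proportions are 0.1404, 0.2807, 0.1404, 0.2105, 0.2281 (working shown to 4 dp, full precision carried).
D = 0.1404² + 0.2807² + 0.1404² + 0.2105² + 0.2281² = 0.0197 + 0.0788 + 0.0197 + 0.0443 + 0.0520 = 0.2145.
So 1 − D = 0.7855, i.e. 0.79 to 2 decimal places.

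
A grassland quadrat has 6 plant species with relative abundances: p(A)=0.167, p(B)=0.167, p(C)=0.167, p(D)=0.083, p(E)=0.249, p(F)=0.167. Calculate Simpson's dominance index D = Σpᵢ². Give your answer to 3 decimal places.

D = 0.167² + 0.167² + 0.167² + 0.083² + 0.249² + 0.167² = 0.02789 + 0.02789 + 0.02789 + 0.00689 + 0.06200 + 0.02789 = 0.18045 (working shown to 5 dp, full precision carried).
To 3 decimal places, D = 0.180.

0.180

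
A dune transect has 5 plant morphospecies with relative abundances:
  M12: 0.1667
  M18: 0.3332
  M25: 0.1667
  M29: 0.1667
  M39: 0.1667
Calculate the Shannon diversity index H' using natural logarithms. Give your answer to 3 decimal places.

1.561

Each pᵢ ln pᵢ term (working shown to 5 dp, full precision carried): 0.1667×(-1.79156)=-0.29865, 0.3332×(-1.09901)=-0.36619, 0.1667×(-1.79156)=-0.29865, 0.1667×(-1.79156)=-0.29865, 0.1667×(-1.79156)=-0.29865.
Sum = -1.56080, so H' = 1.561.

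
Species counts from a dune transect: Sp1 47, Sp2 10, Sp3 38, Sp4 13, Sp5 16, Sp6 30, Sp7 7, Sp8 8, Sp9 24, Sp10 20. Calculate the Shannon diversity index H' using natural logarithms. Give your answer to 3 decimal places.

2.129

Total N = 47+10+38+13+16+30+7+8+24+20 = 213, so the proportions are 0.22066, 0.04695, 0.1784, 0.06103, 0.07512, 0.14085, 0.03286, 0.03756, 0.11268, 0.0939 (working shown to 5 dp, full precision carried).
Each pᵢ ln pᵢ term: 0.22066×(-1.51114)=-0.33345, 0.04695×(-3.05871)=-0.14360, 0.1784×(-1.72371)=-0.30752, 0.06103×(-2.79634)=-0.17067, 0.07512×(-2.58870)=-0.19446, 0.14085×(-1.96009)=-0.27607, 0.03286×(-3.41538)=-0.11224, 0.03756×(-3.28185)=-0.12326, 0.11268×(-2.18324)=-0.24600, 0.0939×(-2.36556)=-0.22212.
Sum = -2.12938, so H' = 2.129.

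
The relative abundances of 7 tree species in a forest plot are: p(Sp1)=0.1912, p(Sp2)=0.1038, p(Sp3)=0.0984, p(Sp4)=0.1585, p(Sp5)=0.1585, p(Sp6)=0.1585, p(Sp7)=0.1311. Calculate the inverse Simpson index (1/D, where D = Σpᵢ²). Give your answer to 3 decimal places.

6.686

D = 0.1912² + 0.1038² + 0.0984² + 0.1585² + 0.1585² + 0.1585² + 0.1311² = 0.0365574 + 0.0107744 + 0.0096826 + 0.0251223 + 0.0251223 + 0.0251223 + 0.0171872 = 0.1495684 (working shown to 7 dp, full precision carried).
So 1/D = 6.68590, i.e. 6.686 to 3 decimal places.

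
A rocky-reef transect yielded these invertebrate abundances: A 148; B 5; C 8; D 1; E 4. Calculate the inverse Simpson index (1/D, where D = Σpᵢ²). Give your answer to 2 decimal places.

1.25

Total N = 148+5+8+1+4 = 166, so the proportions are 0.89157, 0.03012, 0.04819, 0.00602, 0.0241 (working shown to 5 dp, full precision carried).
D = 0.89157² + 0.03012² + 0.04819² + 0.00602² + 0.0241² = 0.79489 + 0.00091 + 0.00232 + 0.00004 + 0.00058 = 0.79874.
So 1/D = 1.2520, i.e. 1.25 to 2 decimal places.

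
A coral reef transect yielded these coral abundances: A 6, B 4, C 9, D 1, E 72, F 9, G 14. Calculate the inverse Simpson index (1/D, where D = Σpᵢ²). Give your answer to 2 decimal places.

2.36

Total N = 6+4+9+1+72+9+14 = 115, so the proportions are 0.05217, 0.03478, 0.07826, 0.0087, 0.62609, 0.07826, 0.12174 (working shown to 5 dp, full precision carried).
D = 0.05217² + 0.03478² + 0.07826² + 0.0087² + 0.62609² + 0.07826² + 0.12174² = 0.00272 + 0.00121 + 0.00612 + 0.00008 + 0.39198 + 0.00612 + 0.01482 = 0.42306.
So 1/D = 2.3637, i.e. 2.36 to 2 decimal places.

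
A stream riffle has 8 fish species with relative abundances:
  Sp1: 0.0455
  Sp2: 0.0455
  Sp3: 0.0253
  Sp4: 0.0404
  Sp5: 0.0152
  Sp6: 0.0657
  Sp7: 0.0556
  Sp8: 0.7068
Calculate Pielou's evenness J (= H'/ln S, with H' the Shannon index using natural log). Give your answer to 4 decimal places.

0.5541

H' = −Σ pᵢ ln pᵢ = −((-0.140597) + (-0.140597) + (-0.093027) + (-0.129641) + (-0.063634) + (-0.178879) + (-0.160660) + (-0.245265)) = 1.152299 (working shown to 6 dp, full precision carried).
With S = 8 species, ln S = 2.079442, so J = 1.152299/2.079442 = 0.554139, i.e. 0.5541 to 4 decimal places.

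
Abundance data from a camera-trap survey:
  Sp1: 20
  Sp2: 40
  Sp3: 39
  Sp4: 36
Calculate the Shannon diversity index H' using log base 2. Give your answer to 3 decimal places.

1.954

Total N = 20+40+39+36 = 135, so the proportions are 0.14815, 0.2963, 0.28889, 0.26667 (working shown to 5 dp, full precision carried).
Each pᵢ log₂ pᵢ term: 0.14815×(-2.75489)=-0.40813, 0.2963×(-1.75489)=-0.51997, 0.28889×(-1.79141)=-0.51752, 0.26667×(-1.90689)=-0.50850.
Sum = -1.95412, so H' = 1.954.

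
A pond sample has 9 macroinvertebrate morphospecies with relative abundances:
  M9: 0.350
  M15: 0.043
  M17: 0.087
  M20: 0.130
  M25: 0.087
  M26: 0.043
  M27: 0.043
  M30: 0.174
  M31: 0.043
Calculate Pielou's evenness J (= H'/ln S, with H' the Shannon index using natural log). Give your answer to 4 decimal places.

0.8661

H' = −Σ pᵢ ln pᵢ = −((-0.367438) + (-0.135302) + (-0.212441) + (-0.265229) + (-0.212441) + (-0.135302) + (-0.135302) + (-0.304274) + (-0.135302)) = 1.903029 (working shown to 6 dp, full precision carried).
With S = 9 species, ln S = 2.197225, so J = 1.903029/2.197225 = 0.866106, i.e. 0.8661 to 4 decimal places.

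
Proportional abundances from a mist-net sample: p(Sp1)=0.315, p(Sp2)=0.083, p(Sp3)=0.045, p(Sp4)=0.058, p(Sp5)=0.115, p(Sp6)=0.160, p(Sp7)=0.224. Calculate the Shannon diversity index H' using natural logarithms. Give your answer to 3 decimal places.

Each pᵢ ln pᵢ term (working shown to 5 dp, full precision carried): 0.315×(-1.15518)=-0.36388, 0.083×(-2.48891)=-0.20658, 0.045×(-3.10109)=-0.13955, 0.058×(-2.84731)=-0.16514, 0.115×(-2.16282)=-0.24872, 0.16×(-1.83258)=-0.29321, 0.224×(-1.49611)=-0.33513.
Sum = -1.75222, so H' = 1.752.

1.752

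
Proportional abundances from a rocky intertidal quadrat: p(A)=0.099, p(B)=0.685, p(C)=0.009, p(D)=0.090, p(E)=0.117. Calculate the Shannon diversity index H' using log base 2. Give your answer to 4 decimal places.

Each pᵢ log₂ pᵢ term (working shown to 6 dp, full precision carried): 0.099×(-3.336428)=-0.330306, 0.685×(-0.545824)=-0.373890, 0.009×(-6.795859)=-0.061163, 0.09×(-3.473931)=-0.312654, 0.117×(-3.095420)=-0.362164.
Sum = -1.440176, so H' = 1.4402.

1.4402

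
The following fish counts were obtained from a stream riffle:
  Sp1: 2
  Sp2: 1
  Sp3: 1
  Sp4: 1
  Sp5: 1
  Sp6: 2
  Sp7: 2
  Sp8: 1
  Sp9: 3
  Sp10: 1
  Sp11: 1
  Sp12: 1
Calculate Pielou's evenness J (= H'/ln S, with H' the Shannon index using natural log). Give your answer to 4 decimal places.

0.9637

Total N = 2+1+1+1+1+2+2+1+3+1+1+1 = 17, so the proportions are 0.117647, 0.058824, 0.058824, 0.058824, 0.058824, 0.117647, 0.117647, 0.058824, 0.176471, 0.058824, 0.058824, 0.058824 (working shown to 6 dp, full precision carried).
H' = −Σ pᵢ ln pᵢ = −((-0.251772) + (-0.166660) + (-0.166660) + (-0.166660) + (-0.166660) + (-0.251772) + (-0.251772) + (-0.166660) + (-0.306106) + (-0.166660) + (-0.166660) + (-0.166660)) = 2.394700.
With S = 12 species, ln S = 2.484907, so J = 2.394700/2.484907 = 0.963698, i.e. 0.9637 to 4 decimal places.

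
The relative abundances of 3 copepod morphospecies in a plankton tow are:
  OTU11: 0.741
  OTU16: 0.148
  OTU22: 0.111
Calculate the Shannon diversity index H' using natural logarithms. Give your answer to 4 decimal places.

Each pᵢ ln pᵢ term (working shown to 6 dp, full precision carried): 0.741×(-0.299755)=-0.222118, 0.148×(-1.910543)=-0.282760, 0.111×(-2.198225)=-0.244003.
Sum = -0.748882, so H' = 0.7489.

0.7489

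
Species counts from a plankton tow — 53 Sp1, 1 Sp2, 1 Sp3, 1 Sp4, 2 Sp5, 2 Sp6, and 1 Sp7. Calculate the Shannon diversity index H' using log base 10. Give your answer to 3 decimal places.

Total N = 53+1+1+1+2+2+1 = 61, so the proportions are 0.86885, 0.01639, 0.01639, 0.01639, 0.03279, 0.03279, 0.01639 (working shown to 5 dp, full precision carried).
Each pᵢ log₁₀ pᵢ term: 0.86885×(-0.06105)=-0.05305, 0.01639×(-1.78533)=-0.02927, 0.01639×(-1.78533)=-0.02927, 0.01639×(-1.78533)=-0.02927, 0.03279×(-1.48430)=-0.04867, 0.03279×(-1.48430)=-0.04867, 0.01639×(-1.78533)=-0.02927.
Sum = -0.26745, so H' = 0.267.

0.267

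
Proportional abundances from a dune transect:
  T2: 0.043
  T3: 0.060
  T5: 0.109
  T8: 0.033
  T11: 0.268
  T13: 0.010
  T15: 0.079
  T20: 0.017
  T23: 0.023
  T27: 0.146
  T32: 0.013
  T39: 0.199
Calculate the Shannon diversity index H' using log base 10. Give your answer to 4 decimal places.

Each pᵢ log₁₀ pᵢ term (working shown to 6 dp, full precision carried): 0.043×(-1.366532)=-0.058761, 0.06×(-1.221849)=-0.073311, 0.109×(-0.962574)=-0.104921, 0.033×(-1.481486)=-0.048889, 0.268×(-0.571865)=-0.153260, 0.01×(-2.000000)=-0.020000, 0.079×(-1.102373)=-0.087087, 0.017×(-1.769551)=-0.030082, 0.023×(-1.638272)=-0.037680, 0.146×(-0.835647)=-0.122004, 0.013×(-1.886057)=-0.024519, 0.199×(-0.701147)=-0.139528.
Sum = -0.900043, so H' = 0.9000.

0.9000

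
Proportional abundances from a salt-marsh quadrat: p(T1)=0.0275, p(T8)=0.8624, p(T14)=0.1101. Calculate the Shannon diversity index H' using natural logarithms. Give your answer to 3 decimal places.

Each pᵢ ln pᵢ term (working shown to 5 dp, full precision carried): 0.0275×(-3.59357)=-0.09882, 0.8624×(-0.14804)=-0.12767, 0.1101×(-2.20637)=-0.24292.
Sum = -0.46941, so H' = 0.469.

0.469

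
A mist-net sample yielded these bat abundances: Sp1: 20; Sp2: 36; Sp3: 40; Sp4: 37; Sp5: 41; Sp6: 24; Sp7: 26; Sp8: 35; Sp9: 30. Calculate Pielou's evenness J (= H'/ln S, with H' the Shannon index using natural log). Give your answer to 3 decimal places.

Total N = 20+36+40+37+41+24+26+35+30 = 289, so the proportions are 0.0692, 0.12457, 0.13841, 0.12803, 0.14187, 0.08304, 0.08997, 0.12111, 0.10381 (working shown to 5 dp, full precision carried).
H' = −Σ pᵢ ln pᵢ = −((-0.18482) + (-0.25946) + (-0.27371) + (-0.26316) + (-0.27705) + (-0.20665) + (-0.21667) + (-0.25567) + (-0.23514)) = 2.17233.
With S = 9 species, ln S = 2.19722, so J = 2.17233/2.19722 = 0.98867, i.e. 0.989 to 3 decimal places.

0.989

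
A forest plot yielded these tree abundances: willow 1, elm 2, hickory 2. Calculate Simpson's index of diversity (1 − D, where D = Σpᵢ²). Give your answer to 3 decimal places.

0.640

Total N = 1+2+2 = 5, so the proportions are 0.2, 0.4, 0.4 (working shown to 5 dp, full precision carried).
D = 0.2² + 0.4² + 0.4² = 0.04000 + 0.16000 + 0.16000 = 0.36000.
So 1 − D = 0.64000, i.e. 0.640 to 3 decimal places.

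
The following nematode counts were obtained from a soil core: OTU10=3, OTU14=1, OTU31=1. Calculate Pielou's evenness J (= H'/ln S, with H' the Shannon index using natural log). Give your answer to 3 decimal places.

0.865

Total N = 3+1+1 = 5, so the proportions are 0.6, 0.2, 0.2 (working shown to 5 dp, full precision carried).
H' = −Σ pᵢ ln pᵢ = −((-0.30650) + (-0.32189) + (-0.32189)) = 0.95027.
With S = 3 species, ln S = 1.09861, so J = 0.95027/1.09861 = 0.86497, i.e. 0.865 to 3 decimal places.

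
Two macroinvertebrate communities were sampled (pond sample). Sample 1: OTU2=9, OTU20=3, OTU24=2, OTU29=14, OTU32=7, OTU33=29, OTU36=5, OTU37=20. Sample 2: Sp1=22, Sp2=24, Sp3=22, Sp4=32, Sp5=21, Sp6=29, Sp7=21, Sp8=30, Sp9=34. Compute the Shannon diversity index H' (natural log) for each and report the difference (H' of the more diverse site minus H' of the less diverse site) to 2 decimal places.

Sample 1: N=89, proportions 0.1011, 0.0337, 0.0225, 0.1573, 0.0787, 0.3258, 0.0562, 0.2247, giving H' = 1.7848 (working shown to 4 dp, full precision carried).
Sample 2: N=235, proportions 0.0936, 0.1021, 0.0936, 0.1362, 0.0894, 0.1234, 0.0894, 0.1277, 0.1447, giving H' = 2.1803.
Difference = |1.7848 − 2.1803| = 0.3955, i.e. 0.40 to 2 decimal places.

0.40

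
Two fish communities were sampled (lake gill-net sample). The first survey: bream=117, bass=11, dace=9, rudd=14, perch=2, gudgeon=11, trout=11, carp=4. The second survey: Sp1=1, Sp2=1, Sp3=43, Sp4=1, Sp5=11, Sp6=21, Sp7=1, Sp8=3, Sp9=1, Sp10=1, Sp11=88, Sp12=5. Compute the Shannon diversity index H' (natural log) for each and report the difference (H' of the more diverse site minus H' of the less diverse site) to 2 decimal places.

0.19

The first survey: N=179, proportions 0.6536, 0.0615, 0.0503, 0.0782, 0.0112, 0.0615, 0.0615, 0.0223, giving H' = 1.2770 (working shown to 4 dp, full precision carried).
The second survey: N=177, proportions 0.0056, 0.0056, 0.2429, 0.0056, 0.0621, 0.1186, 0.0056, 0.0169, 0.0056, 0.0056, 0.4972, 0.0282, giving H' = 1.4621.
Difference = |1.2770 − 1.4621| = 0.1851, i.e. 0.19 to 2 decimal places.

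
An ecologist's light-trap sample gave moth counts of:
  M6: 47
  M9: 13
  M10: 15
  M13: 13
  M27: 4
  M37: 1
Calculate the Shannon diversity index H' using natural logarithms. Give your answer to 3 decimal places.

1.373

Total N = 47+13+15+13+4+1 = 93, so the proportions are 0.50538, 0.13978, 0.16129, 0.13978, 0.04301, 0.01075 (working shown to 5 dp, full precision carried).
Each pᵢ ln pᵢ term: 0.50538×(-0.68245)=-0.34490, 0.13978×(-1.96765)=-0.27505, 0.16129×(-1.82455)=-0.29428, 0.13978×(-1.96765)=-0.27505, 0.04301×(-3.14631)=-0.13532, 0.01075×(-4.53260)=-0.04874.
Sum = -1.37334, so H' = 1.373.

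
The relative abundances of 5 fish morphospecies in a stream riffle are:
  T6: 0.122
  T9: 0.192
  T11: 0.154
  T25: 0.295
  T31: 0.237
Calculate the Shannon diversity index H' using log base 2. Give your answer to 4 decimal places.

Each pᵢ log₂ pᵢ term (working shown to 6 dp, full precision carried): 0.122×(-3.035047)=-0.370276, 0.192×(-2.380822)=-0.457118, 0.154×(-2.698998)=-0.415646, 0.295×(-1.761213)=-0.519558, 0.237×(-2.077041)=-0.492259.
Sum = -2.254856, so H' = 2.2549.

2.2549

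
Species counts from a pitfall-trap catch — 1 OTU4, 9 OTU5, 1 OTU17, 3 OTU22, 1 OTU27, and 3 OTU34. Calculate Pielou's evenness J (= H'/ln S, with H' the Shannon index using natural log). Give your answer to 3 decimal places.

Total N = 1+9+1+3+1+3 = 18, so the proportions are 0.05556, 0.5, 0.05556, 0.16667, 0.05556, 0.16667 (working shown to 5 dp, full precision carried).
H' = −Σ pᵢ ln pᵢ = −((-0.16058) + (-0.34657) + (-0.16058) + (-0.29863) + (-0.16058) + (-0.29863)) = 1.42556.
With S = 6 species, ln S = 1.79176, so J = 1.42556/1.79176 = 0.79562, i.e. 0.796 to 3 decimal places.

0.796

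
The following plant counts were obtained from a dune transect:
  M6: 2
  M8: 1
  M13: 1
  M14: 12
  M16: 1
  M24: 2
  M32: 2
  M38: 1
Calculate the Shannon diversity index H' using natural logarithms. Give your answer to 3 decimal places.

Total N = 2+1+1+12+1+2+2+1 = 22, so the proportions are 0.09091, 0.04545, 0.04545, 0.54545, 0.04545, 0.09091, 0.09091, 0.04545 (working shown to 5 dp, full precision carried).
Each pᵢ ln pᵢ term: 0.09091×(-2.39790)=-0.21799, 0.04545×(-3.09104)=-0.14050, 0.04545×(-3.09104)=-0.14050, 0.54545×(-0.60614)=-0.33062, 0.04545×(-3.09104)=-0.14050, 0.09091×(-2.39790)=-0.21799, 0.09091×(-2.39790)=-0.21799, 0.04545×(-3.09104)=-0.14050.
Sum = -1.54660, so H' = 1.547.

1.547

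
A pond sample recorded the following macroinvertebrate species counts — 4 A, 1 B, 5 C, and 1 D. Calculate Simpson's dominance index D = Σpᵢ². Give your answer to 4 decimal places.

Total N = 4+1+5+1 = 11, so the proportions are 0.363636, 0.090909, 0.454545, 0.090909 (working shown to 6 dp, full precision carried).
D = 0.363636² + 0.090909² + 0.454545² + 0.090909² = 0.132231 + 0.008264 + 0.206612 + 0.008264 = 0.355372.
To 4 decimal places, D = 0.3554.

0.3554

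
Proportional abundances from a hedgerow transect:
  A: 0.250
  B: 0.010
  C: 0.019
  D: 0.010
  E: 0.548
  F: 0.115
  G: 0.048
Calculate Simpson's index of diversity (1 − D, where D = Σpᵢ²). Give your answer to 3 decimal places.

0.621

D = 0.25² + 0.01² + 0.019² + 0.01² + 0.548² + 0.115² + 0.048² = 0.06250 + 0.00010 + 0.00036 + 0.00010 + 0.30030 + 0.01323 + 0.00230 = 0.37889 (working shown to 5 dp, full precision carried).
So 1 − D = 0.62111, i.e. 0.621 to 3 decimal places.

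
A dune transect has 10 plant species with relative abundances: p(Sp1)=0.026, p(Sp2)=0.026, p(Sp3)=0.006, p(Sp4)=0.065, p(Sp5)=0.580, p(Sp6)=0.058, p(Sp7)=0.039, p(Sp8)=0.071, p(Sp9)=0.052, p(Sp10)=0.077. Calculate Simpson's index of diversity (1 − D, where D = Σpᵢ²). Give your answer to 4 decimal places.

D = 0.026² + 0.026² + 0.006² + 0.065² + 0.58² + 0.058² + 0.039² + 0.071² + 0.052² + 0.077² = 0.000676 + 0.000676 + 0.000036 + 0.004225 + 0.336400 + 0.003364 + 0.001521 + 0.005041 + 0.002704 + 0.005929 = 0.360572 (working shown to 6 dp, full precision carried).
So 1 − D = 0.639428, i.e. 0.6394 to 4 decimal places.

0.6394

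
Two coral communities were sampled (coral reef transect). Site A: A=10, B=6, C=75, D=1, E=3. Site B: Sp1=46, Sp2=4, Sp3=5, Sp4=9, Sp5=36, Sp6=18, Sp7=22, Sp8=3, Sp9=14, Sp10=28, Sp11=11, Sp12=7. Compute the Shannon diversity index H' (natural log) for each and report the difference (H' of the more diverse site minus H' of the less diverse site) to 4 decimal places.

Site A: N=95, proportions 0.105263, 0.063158, 0.789474, 0.010526, 0.031579, giving H' = 0.755099 (working shown to 6 dp, full precision carried).
Site B: N=203, proportions 0.226601, 0.019704, 0.024631, 0.044335, 0.17734, 0.08867, 0.108374, 0.014778, 0.068966, 0.137931, 0.054187, 0.034483, giving H' = 2.199591.
Difference = |0.755099 − 2.199591| = 1.444492, i.e. 1.4445 to 4 decimal places.

1.4445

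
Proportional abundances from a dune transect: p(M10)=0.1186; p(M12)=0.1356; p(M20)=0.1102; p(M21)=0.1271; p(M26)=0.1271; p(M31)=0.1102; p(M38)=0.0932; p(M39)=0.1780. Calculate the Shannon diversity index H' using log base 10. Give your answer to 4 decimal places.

0.8958

Each pᵢ log₁₀ pᵢ term (working shown to 6 dp, full precision carried): 0.1186×(-0.925915)=-0.109814, 0.1356×(-0.867740)=-0.117666, 0.1102×(-0.957818)=-0.105552, 0.1271×(-0.895854)=-0.113863, 0.1271×(-0.895854)=-0.113863, 0.1102×(-0.957818)=-0.105552, 0.0932×(-1.030584)=-0.096050, 0.178×(-0.749580)=-0.133425.
Sum = -0.895784, so H' = 0.8958.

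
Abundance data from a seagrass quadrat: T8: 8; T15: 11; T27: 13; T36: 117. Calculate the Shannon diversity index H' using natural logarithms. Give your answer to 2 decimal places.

0.75

Total N = 8+11+13+117 = 149, so the proportions are 0.0537, 0.0738, 0.0872, 0.7852 (working shown to 4 dp, full precision carried).
Each pᵢ ln pᵢ term: 0.0537×(-2.9245)=-0.1570, 0.0738×(-2.6061)=-0.1924, 0.0872×(-2.4390)=-0.2128, 0.7852×(-0.2418)=-0.1898.
Sum = -0.7521, so H' = 0.75.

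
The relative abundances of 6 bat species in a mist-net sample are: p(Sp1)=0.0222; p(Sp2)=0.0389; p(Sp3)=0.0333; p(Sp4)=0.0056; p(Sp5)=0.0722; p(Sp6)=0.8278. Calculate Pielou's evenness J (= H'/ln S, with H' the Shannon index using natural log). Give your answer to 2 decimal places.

H' = −Σ pᵢ ln pᵢ = −((-0.0845) + (-0.1263) + (-0.1133) + (-0.0290) + (-0.1898) + (-0.1564)) = 0.6994 (working shown to 4 dp, full precision carried).
With S = 6 species, ln S = 1.7918, so J = 0.6994/1.7918 = 0.3903, i.e. 0.39 to 2 decimal places.

0.39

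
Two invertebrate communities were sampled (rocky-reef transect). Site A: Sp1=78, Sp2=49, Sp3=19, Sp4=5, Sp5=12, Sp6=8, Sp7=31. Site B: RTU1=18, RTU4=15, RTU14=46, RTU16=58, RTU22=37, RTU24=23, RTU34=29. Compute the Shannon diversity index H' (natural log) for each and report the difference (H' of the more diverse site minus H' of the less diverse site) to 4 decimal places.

Site A: N=202, proportions 0.386138614, 0.242574257, 0.094059406, 0.024752475, 0.059405941, 0.03960396, 0.153465347, giving H' = 1.608158644 (working shown to 9 dp, full precision carried).
Site B: N=226, proportions 0.079646018, 0.066371681, 0.203539823, 0.256637168, 0.163716814, 0.101769912, 0.128318584, giving H' = 1.846895387.
Difference = |1.608158644 − 1.846895387| = 0.238736743, i.e. 0.2387 to 4 decimal places.

0.2387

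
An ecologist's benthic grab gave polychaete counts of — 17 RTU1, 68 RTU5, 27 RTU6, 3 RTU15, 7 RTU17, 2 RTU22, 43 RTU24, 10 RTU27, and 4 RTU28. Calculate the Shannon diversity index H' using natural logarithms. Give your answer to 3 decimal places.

Total N = 17+68+27+3+7+2+43+10+4 = 181, so the proportions are 0.09392, 0.37569, 0.14917, 0.01657, 0.03867, 0.01105, 0.23757, 0.05525, 0.0221 (working shown to 5 dp, full precision carried).
Each pᵢ ln pᵢ term: 0.09392×(-2.36528)=-0.22215, 0.37569×(-0.97899)=-0.36780, 0.14917×(-1.90266)=-0.28382, 0.01657×(-4.09988)=-0.06795, 0.03867×(-3.25259)=-0.12579, 0.01105×(-4.50535)=-0.04978, 0.23757×(-1.43730)=-0.34146, 0.05525×(-2.89591)=-0.16000, 0.0221×(-3.81220)=-0.08425.
Sum = -1.70300, so H' = 1.703.

1.703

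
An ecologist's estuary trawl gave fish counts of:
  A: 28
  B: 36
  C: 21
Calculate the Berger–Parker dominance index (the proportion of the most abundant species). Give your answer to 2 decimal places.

Total N = 28+36+21 = 85, so the proportions are 0.3294, 0.4235, 0.2471 (working shown to 4 dp, full precision carried).
The largest proportion is 0.4235, i.e. d = 0.42 to 2 decimal places.

0.42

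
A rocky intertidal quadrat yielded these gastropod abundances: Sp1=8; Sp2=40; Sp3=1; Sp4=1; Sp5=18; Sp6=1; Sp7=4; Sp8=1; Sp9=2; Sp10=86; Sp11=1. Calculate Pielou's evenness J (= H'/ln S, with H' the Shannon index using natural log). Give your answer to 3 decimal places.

Total N = 8+40+1+1+18+1+4+1+2+86+1 = 163, so the proportions are 0.04908, 0.2454, 0.00613, 0.00613, 0.11043, 0.00613, 0.02454, 0.00613, 0.01227, 0.52761, 0.00613 (working shown to 5 dp, full precision carried).
H' = −Σ pᵢ ln pᵢ = −((-0.14794) + (-0.34475) + (-0.03125) + (-0.03125) + (-0.24332) + (-0.03125) + (-0.09098) + (-0.03125) + (-0.05400) + (-0.33735) + (-0.03125)) = 1.37459.
With S = 11 species, ln S = 2.39790, so J = 1.37459/2.39790 = 0.57325, i.e. 0.573 to 3 decimal places.

0.573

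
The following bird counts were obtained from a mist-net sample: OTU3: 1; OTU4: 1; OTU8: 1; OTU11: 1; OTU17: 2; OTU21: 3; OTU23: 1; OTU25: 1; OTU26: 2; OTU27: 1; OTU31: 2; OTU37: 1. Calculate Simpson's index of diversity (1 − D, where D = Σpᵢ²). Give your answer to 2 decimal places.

0.90

Total N = 1+1+1+1+2+3+1+1+2+1+2+1 = 17, so the proportions are 0.0588, 0.0588, 0.0588, 0.0588, 0.1176, 0.1765, 0.0588, 0.0588, 0.1176, 0.0588, 0.1176, 0.0588 (working shown to 4 dp, full precision carried).
D = 0.0588² + 0.0588² + 0.0588² + 0.0588² + 0.1176² + 0.1765² + 0.0588² + 0.0588² + 0.1176² + 0.0588² + 0.1176² + 0.0588² = 0.0035 + 0.0035 + 0.0035 + 0.0035 + 0.0138 + 0.0311 + 0.0035 + 0.0035 + 0.0138 + 0.0035 + 0.0138 + 0.0035 = 0.1003.
So 1 − D = 0.8997, i.e. 0.90 to 2 decimal places.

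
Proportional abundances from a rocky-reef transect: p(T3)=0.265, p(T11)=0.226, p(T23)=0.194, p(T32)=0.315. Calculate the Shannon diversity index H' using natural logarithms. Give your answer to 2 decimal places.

Each pᵢ ln pᵢ term (working shown to 4 dp, full precision carried): 0.265×(-1.3280)=-0.3519, 0.226×(-1.4872)=-0.3361, 0.194×(-1.6399)=-0.3181, 0.315×(-1.1552)=-0.3639.
Sum = -1.3701, so H' = 1.37.

1.37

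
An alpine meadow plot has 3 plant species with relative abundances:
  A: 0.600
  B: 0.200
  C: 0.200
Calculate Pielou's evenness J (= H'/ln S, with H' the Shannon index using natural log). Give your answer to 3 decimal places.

H' = −Σ pᵢ ln pᵢ = −((-0.30650) + (-0.32189) + (-0.32189)) = 0.95027 (working shown to 5 dp, full precision carried).
With S = 3 species, ln S = 1.09861, so J = 0.95027/1.09861 = 0.86497, i.e. 0.865 to 3 decimal places.

0.865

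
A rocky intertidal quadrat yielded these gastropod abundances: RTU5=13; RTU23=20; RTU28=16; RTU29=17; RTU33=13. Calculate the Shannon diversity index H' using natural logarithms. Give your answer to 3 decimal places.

Total N = 13+20+16+17+13 = 79, so the proportions are 0.16456, 0.25316, 0.20253, 0.21519, 0.16456 (working shown to 5 dp, full precision carried).
Each pᵢ ln pᵢ term: 0.16456×(-1.80450)=-0.29694, 0.25316×(-1.37372)=-0.34778, 0.20253×(-1.59686)=-0.32341, 0.21519×(-1.53623)=-0.33058, 0.16456×(-1.80450)=-0.29694.
Sum = -1.59566, so H' = 1.596.

1.596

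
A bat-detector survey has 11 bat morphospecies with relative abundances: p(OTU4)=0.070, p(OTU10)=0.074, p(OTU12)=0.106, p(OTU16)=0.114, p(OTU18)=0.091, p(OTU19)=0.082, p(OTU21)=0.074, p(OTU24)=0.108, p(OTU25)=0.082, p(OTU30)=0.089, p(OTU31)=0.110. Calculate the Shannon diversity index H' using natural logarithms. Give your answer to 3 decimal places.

Each pᵢ ln pᵢ term (working shown to 5 dp, full precision carried): 0.07×(-2.65926)=-0.18615, 0.074×(-2.60369)=-0.19267, 0.106×(-2.24432)=-0.23790, 0.114×(-2.17156)=-0.24756, 0.091×(-2.39690)=-0.21812, 0.082×(-2.50104)=-0.20508, 0.074×(-2.60369)=-0.19267, 0.108×(-2.22562)=-0.24037, 0.082×(-2.50104)=-0.20508, 0.089×(-2.41912)=-0.21530, 0.11×(-2.20727)=-0.24280.
Sum = -2.38371, so H' = 2.384.

2.384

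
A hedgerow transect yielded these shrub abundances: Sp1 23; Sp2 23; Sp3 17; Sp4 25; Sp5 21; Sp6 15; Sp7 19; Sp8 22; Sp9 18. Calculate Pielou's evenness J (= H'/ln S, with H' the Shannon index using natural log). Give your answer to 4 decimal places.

0.9946

Total N = 23+23+17+25+21+15+19+22+18 = 183, so the proportions are 0.125683, 0.125683, 0.092896, 0.136612, 0.114754, 0.081967, 0.103825, 0.120219, 0.098361 (working shown to 6 dp, full precision carried).
H' = −Σ pᵢ ln pᵢ = −((-0.260666) + (-0.260666) + (-0.220747) + (-0.271941) + (-0.248438) + (-0.205036) + (-0.235169) + (-0.254676) + (-0.228110)) = 2.185448.
With S = 9 species, ln S = 2.197225, so J = 2.185448/2.197225 = 0.994640, i.e. 0.9946 to 4 decimal places.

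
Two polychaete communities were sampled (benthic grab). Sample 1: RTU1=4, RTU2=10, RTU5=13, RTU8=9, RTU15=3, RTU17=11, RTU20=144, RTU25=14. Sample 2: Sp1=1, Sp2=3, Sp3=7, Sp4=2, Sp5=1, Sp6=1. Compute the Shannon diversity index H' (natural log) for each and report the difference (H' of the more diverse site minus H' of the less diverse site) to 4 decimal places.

0.3039

Sample 1: N=208, proportions 0.019231, 0.048077, 0.0625, 0.043269, 0.014423, 0.052885, 0.692308, 0.067308, giving H' = 1.183870 (working shown to 6 dp, full precision carried).
Sample 2: N=15, proportions 0.066667, 0.2, 0.466667, 0.133333, 0.066667, 0.066667, giving H' = 1.487817.
Difference = |1.183870 − 1.487817| = 0.303947, i.e. 0.3039 to 4 decimal places.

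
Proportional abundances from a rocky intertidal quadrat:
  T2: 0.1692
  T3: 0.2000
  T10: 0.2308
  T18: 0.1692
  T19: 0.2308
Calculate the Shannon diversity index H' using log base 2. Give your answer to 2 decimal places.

Each pᵢ log₂ pᵢ term (working shown to 4 dp, full precision carried): 0.1692×(-2.5632)=-0.4337, 0.2×(-2.3219)=-0.4644, 0.2308×(-2.1153)=-0.4882, 0.1692×(-2.5632)=-0.4337, 0.2308×(-2.1153)=-0.4882.
Sum = -2.3082, so H' = 2.31.

2.31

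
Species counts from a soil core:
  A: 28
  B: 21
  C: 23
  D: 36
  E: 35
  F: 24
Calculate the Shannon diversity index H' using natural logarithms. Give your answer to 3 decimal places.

Total N = 28+21+23+36+35+24 = 167, so the proportions are 0.16766, 0.12575, 0.13772, 0.21557, 0.20958, 0.14371 (working shown to 5 dp, full precision carried).
Each pᵢ ln pᵢ term: 0.16766×(-1.78579)=-0.29941, 0.12575×(-2.07347)=-0.26074, 0.13772×(-1.98250)=-0.27304, 0.21557×(-1.53447)=-0.33079, 0.20958×(-1.56265)=-0.32750, 0.14371×(-1.93994)=-0.27879.
Sum = -1.77027, so H' = 1.770.

1.770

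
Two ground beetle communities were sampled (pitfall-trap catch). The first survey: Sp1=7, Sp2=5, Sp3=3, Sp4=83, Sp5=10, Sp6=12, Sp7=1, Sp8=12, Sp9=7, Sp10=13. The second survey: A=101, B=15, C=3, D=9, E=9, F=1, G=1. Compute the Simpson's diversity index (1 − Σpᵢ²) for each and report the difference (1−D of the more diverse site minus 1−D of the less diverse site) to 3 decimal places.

0.225

The first survey: N=153, proportions 0.04575, 0.03268, 0.01961, 0.54248, 0.06536, 0.07843, 0.00654, 0.07843, 0.04575, 0.08497, giving 1−D = 0.67624 (working shown to 5 dp, full precision carried).
The second survey: N=139, proportions 0.72662, 0.10791, 0.02158, 0.06475, 0.06475, 0.00719, 0.00719, giving 1−D = 0.45143.
Difference = |0.67624 − 0.45143| = 0.22481, i.e. 0.225 to 3 decimal places.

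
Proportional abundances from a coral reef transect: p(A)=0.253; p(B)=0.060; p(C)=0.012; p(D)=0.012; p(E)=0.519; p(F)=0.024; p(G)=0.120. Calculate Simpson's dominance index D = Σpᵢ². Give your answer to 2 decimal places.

0.35

D = 0.253² + 0.06² + 0.012² + 0.012² + 0.519² + 0.024² + 0.12² = 0.0640 + 0.0036 + 0.0001 + 0.0001 + 0.2694 + 0.0006 + 0.0144 = 0.3522 (working shown to 4 dp, full precision carried).
To 2 decimal places, D = 0.35.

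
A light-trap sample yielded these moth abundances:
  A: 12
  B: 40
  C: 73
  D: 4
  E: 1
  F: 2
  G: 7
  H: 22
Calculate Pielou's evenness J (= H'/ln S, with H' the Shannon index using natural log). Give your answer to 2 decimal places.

0.71

Total N = 12+40+73+4+1+2+7+22 = 161, so the proportions are 0.0745, 0.2484, 0.4534, 0.0248, 0.0062, 0.0124, 0.0435, 0.1366 (working shown to 4 dp, full precision carried).
H' = −Σ pᵢ ln pᵢ = −((-0.1935) + (-0.3460) + (-0.3586) + (-0.0918) + (-0.0316) + (-0.0545) + (-0.1363) + (-0.2720)) = 1.4843.
With S = 8 species, ln S = 2.0794, so J = 1.4843/2.0794 = 0.7138, i.e. 0.71 to 2 decimal places.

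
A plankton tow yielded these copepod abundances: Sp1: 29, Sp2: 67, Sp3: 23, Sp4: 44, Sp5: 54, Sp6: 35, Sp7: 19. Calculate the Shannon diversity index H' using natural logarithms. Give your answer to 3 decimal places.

Total N = 29+67+23+44+54+35+19 = 271, so the proportions are 0.10701, 0.24723, 0.08487, 0.16236, 0.19926, 0.12915, 0.07011 (working shown to 5 dp, full precision carried).
Each pᵢ ln pᵢ term: 0.10701×(-2.23482)=-0.23915, 0.24723×(-1.39743)=-0.34549, 0.08487×(-2.46662)=-0.20934, 0.16236×(-1.81793)=-0.29516, 0.19926×(-1.61313)=-0.32144, 0.12915×(-2.04677)=-0.26434, 0.07011×(-2.65768)=-0.18633.
Sum = -1.86126, so H' = 1.861.

1.861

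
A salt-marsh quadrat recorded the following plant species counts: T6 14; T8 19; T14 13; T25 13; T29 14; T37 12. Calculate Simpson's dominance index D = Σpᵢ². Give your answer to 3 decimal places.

Total N = 14+19+13+13+14+12 = 85, so the proportions are 0.16471, 0.22353, 0.15294, 0.15294, 0.16471, 0.14118 (working shown to 5 dp, full precision carried).
D = 0.16471² + 0.22353² + 0.15294² + 0.15294² + 0.16471² + 0.14118² = 0.02713 + 0.04997 + 0.02339 + 0.02339 + 0.02713 + 0.01993 = 0.17093.
To 3 decimal places, D = 0.171.

0.171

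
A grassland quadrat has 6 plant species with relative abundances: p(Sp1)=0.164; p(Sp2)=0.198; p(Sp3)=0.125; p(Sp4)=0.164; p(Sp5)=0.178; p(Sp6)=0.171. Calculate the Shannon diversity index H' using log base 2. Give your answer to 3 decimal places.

2.572

Each pᵢ log₂ pᵢ term (working shown to 5 dp, full precision carried): 0.164×(-2.60823)=-0.42775, 0.198×(-2.33643)=-0.46261, 0.125×(-3.00000)=-0.37500, 0.164×(-2.60823)=-0.42775, 0.178×(-2.49005)=-0.44323, 0.171×(-2.54793)=-0.43570.
Sum = -2.57204, so H' = 2.572.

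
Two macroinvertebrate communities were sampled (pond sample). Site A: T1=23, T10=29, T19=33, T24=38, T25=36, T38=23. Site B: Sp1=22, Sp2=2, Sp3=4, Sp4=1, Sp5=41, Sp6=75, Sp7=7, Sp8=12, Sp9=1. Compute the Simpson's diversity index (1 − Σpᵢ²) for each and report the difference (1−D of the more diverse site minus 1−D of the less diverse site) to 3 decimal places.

0.121

Site A: N=182, proportions 0.126374, 0.159341, 0.181319, 0.208791, 0.197802, 0.126374, giving 1−D = 0.827074 (working shown to 6 dp, full precision carried).
Site B: N=165, proportions 0.133333, 0.012121, 0.024242, 0.006061, 0.248485, 0.454545, 0.042424, 0.072727, 0.006061, giving 1−D = 0.705969.
Difference = |0.827074 − 0.705969| = 0.121105, i.e. 0.121 to 3 decimal places.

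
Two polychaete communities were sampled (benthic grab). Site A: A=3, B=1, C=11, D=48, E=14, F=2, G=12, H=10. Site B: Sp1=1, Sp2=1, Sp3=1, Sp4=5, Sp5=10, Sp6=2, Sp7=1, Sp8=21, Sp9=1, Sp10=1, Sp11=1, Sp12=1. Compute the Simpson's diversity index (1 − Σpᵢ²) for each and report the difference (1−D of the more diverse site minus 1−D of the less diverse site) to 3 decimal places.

0.009

Site A: N=101, proportions 0.0297, 0.0099, 0.10891, 0.47525, 0.13861, 0.0198, 0.11881, 0.09901, giving 1−D = 0.71777 (working shown to 5 dp, full precision carried).
Site B: N=46, proportions 0.02174, 0.02174, 0.02174, 0.1087, 0.21739, 0.04348, 0.02174, 0.45652, 0.02174, 0.02174, 0.02174, 0.02174, giving 1−D = 0.72684.
Difference = |0.71777 − 0.72684| = 0.00907, i.e. 0.009 to 3 decimal places.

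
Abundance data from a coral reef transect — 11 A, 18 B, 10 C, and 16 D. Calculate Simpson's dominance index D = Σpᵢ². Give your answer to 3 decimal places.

0.265

Total N = 11+18+10+16 = 55, so the proportions are 0.2, 0.32727, 0.18182, 0.29091 (working shown to 5 dp, full precision carried).
D = 0.2² + 0.32727² + 0.18182² + 0.29091² = 0.04000 + 0.10711 + 0.03306 + 0.08463 = 0.26479.
To 3 decimal places, D = 0.265.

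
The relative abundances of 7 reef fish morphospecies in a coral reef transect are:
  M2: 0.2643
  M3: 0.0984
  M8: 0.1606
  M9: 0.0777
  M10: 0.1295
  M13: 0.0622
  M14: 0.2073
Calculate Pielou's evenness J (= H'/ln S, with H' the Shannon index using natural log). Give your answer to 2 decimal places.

0.94

H' = −Σ pᵢ ln pᵢ = −((-0.3517) + (-0.2282) + (-0.2937) + (-0.1985) + (-0.2647) + (-0.1728) + (-0.3262)) = 1.8358 (working shown to 4 dp, full precision carried).
With S = 7 species, ln S = 1.9459, so J = 1.8358/1.9459 = 0.9434, i.e. 0.94 to 2 decimal places.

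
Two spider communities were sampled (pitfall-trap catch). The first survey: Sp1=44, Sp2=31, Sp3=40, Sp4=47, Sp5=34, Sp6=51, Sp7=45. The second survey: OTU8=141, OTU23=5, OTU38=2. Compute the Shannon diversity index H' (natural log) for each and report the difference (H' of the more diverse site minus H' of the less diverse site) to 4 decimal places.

The first survey: N=292, proportions 0.150685, 0.106164, 0.136986, 0.160959, 0.116438, 0.174658, 0.15411, giving H' = 1.932955 (working shown to 6 dp, full precision carried).
The second survey: N=148, proportions 0.952703, 0.033784, 0.013514, giving H' = 0.218776.
Difference = |1.932955 − 0.218776| = 1.714179, i.e. 1.7142 to 4 decimal places.

1.7142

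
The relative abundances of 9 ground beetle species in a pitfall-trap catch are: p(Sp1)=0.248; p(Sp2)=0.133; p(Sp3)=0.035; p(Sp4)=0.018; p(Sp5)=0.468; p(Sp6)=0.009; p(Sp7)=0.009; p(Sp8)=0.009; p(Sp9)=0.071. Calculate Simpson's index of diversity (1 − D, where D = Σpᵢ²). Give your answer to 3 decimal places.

0.695

D = 0.248² + 0.133² + 0.035² + 0.018² + 0.468² + 0.009² + 0.009² + 0.009² + 0.071² = 0.06150 + 0.01769 + 0.00123 + 0.00032 + 0.21902 + 0.00008 + 0.00008 + 0.00008 + 0.00504 = 0.30505 (working shown to 5 dp, full precision carried).
So 1 − D = 0.69495, i.e. 0.695 to 3 decimal places.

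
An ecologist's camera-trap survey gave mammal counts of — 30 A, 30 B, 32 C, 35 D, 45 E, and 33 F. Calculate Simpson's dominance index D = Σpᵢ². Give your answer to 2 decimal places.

Total N = 30+30+32+35+45+33 = 205, so the proportions are 0.1463, 0.1463, 0.1561, 0.1707, 0.2195, 0.161 (working shown to 4 dp, full precision carried).
D = 0.1463² + 0.1463² + 0.1561² + 0.1707² + 0.2195² + 0.161² = 0.0214 + 0.0214 + 0.0244 + 0.0291 + 0.0482 + 0.0259 = 0.1704.
To 2 decimal places, D = 0.17.

0.17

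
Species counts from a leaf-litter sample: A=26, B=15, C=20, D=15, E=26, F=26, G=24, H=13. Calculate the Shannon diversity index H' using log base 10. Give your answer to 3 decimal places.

0.889

Total N = 26+15+20+15+26+26+24+13 = 165, so the proportions are 0.15758, 0.09091, 0.12121, 0.09091, 0.15758, 0.15758, 0.14545, 0.07879 (working shown to 5 dp, full precision carried).
Each pᵢ log₁₀ pᵢ term: 0.15758×(-0.80251)=-0.12646, 0.09091×(-1.04139)=-0.09467, 0.12121×(-0.91645)=-0.11109, 0.09091×(-1.04139)=-0.09467, 0.15758×(-0.80251)=-0.12646, 0.15758×(-0.80251)=-0.12646, 0.14545×(-0.83727)=-0.12179, 0.07879×(-1.10354)=-0.08695.
Sum = -0.88853, so H' = 0.889.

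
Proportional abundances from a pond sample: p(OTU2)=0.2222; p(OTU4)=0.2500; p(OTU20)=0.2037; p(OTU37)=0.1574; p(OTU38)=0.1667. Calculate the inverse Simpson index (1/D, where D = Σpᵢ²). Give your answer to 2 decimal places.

D = 0.2222² + 0.25² + 0.2037² + 0.1574² + 0.1667² = 0.049373 + 0.062500 + 0.041494 + 0.024775 + 0.027789 = 0.205930 (working shown to 6 dp, full precision carried).
So 1/D = 4.8560, i.e. 4.86 to 2 decimal places.

4.86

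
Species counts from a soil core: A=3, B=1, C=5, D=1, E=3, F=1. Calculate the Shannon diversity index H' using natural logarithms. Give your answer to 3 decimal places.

1.593

Total N = 3+1+5+1+3+1 = 14, so the proportions are 0.21429, 0.07143, 0.35714, 0.07143, 0.21429, 0.07143 (working shown to 5 dp, full precision carried).
Each pᵢ ln pᵢ term: 0.21429×(-1.54045)=-0.33010, 0.07143×(-2.63906)=-0.18850, 0.35714×(-1.02962)=-0.36772, 0.07143×(-2.63906)=-0.18850, 0.21429×(-1.54045)=-0.33010, 0.07143×(-2.63906)=-0.18850.
Sum = -1.59342, so H' = 1.593.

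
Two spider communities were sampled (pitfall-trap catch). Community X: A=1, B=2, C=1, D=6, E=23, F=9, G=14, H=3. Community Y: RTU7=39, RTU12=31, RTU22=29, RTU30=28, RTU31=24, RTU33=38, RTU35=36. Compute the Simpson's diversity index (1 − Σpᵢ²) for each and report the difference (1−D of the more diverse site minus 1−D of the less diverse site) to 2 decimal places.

0.10

Community X: N=59, proportions 0.0169, 0.0339, 0.0169, 0.1017, 0.3898, 0.1525, 0.2373, 0.0508, giving 1−D = 0.7538 (working shown to 4 dp, full precision carried).
Community Y: N=225, proportions 0.1733, 0.1378, 0.1289, 0.1244, 0.1067, 0.1689, 0.16, giving 1−D = 0.8534.
Difference = |0.7538 − 0.8534| = 0.0996, i.e. 0.10 to 2 decimal places.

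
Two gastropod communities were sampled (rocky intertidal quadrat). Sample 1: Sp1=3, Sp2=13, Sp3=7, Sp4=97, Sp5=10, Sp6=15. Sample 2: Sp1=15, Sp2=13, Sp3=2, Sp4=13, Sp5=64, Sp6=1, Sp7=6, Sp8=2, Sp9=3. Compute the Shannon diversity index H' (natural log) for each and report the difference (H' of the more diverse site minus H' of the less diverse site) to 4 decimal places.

Sample 1: N=145, proportions 0.02069, 0.089655, 0.048276, 0.668966, 0.068966, 0.103448, giving H' = 1.130836 (working shown to 6 dp, full precision carried).
Sample 2: N=119, proportions 0.12605, 0.109244, 0.016807, 0.109244, 0.537815, 0.008403, 0.05042, 0.016807, 0.02521, giving H' = 1.499317.
Difference = |1.130836 − 1.499317| = 0.368481, i.e. 0.3685 to 4 decimal places.

0.3685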